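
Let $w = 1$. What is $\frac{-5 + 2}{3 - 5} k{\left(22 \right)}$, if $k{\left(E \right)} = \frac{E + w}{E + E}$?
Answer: $\frac{69}{88} \approx 0.78409$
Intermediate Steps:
$k{\left(E \right)} = \frac{1 + E}{2 E}$ ($k{\left(E \right)} = \frac{E + 1}{E + E} = \frac{1 + E}{2 E}$)
$\frac{-5 + 2}{3 - 5} k{\left(22 \right)} = \frac{-5 + 2}{3 - 5} \frac{1 + 22}{2 \cdot 22} = - \frac{3}{-2} \cdot \frac{1}{2} \cdot \frac{1}{22} \cdot 23 = \left(-3\right) \left(- \frac{1}{2}\right) \frac{23}{44} = \frac{3}{2} \cdot \frac{23}{44} = \frac{69}{88}$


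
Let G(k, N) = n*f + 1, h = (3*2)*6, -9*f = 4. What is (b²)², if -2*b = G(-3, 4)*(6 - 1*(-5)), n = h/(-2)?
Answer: 96059601/16 ≈ 6.0037e+6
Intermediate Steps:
f = -4/9 (f = -⅑*4 = -4/9 ≈ -0.44444)
h = 36 (h = 6*6 = 36)
n = -18 (n = 36/(-2) = 36*(-½) = -18)
G(k, N) = 9 (G(k, N) = -18*(-4/9) + 1 = 8 + 1 = 9)
b = -99/2 (b = -9*(6 - 1*(-5))/2 = -9*(6 + 5)/2 = -9*11/2 = -½*99 = -99/2 ≈ -49.500)
(b²)² = ((-99/2)²)² = (9801/4)² = 96059601/16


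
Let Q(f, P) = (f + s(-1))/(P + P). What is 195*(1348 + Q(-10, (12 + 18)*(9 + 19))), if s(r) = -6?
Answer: 1840007/7 ≈ 2.6286e+5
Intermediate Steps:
Q(f, P) = (-6 + f)/(2*P) (Q(f, P) = (f - 6)/(P + P) = (-6 + f)/((2*P)) = (-6 + f)*(1/(2*P)) = (-6 + f)/(2*P))
195*(1348 + Q(-10, (12 + 18)*(9 + 19))) = 195*(1348 + (-6 - 10)/(2*(((12 + 18)*(9 + 19))))) = 195*(1348 + (½)*(-16)/(30*28)) = 195*(1348 + (½)*(-16)/840) = 195*(1348 + (½)*(1/840)*(-16)) = 195*(1348 - 1/105) = 195*(141539/105) = 1840007/7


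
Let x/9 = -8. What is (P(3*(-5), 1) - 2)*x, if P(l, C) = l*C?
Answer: 1224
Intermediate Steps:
x = -72 (x = 9*(-8) = -72)
P(l, C) = C*l
(P(3*(-5), 1) - 2)*x = (1*(3*(-5)) - 2)*(-72) = (1*(-15) - 2)*(-72) = (-15 - 2)*(-72) = -17*(-72) = 1224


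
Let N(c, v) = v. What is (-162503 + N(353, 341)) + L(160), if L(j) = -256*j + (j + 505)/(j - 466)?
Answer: -62155997/306 ≈ -2.0312e+5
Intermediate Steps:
L(j) = -256*j + (505 + j)/(-466 + j)
(-162503 + N(353, 341)) + L(160) = (-162503 + 341) + (505 - 256*160² + 119297*160)/(-466 + 160) = -162162 + (505 - 256*25600 + 19087520)/(-306) = -162162 - (505 - 6553600 + 19087520)/306 = -162162 - 1/306*12534425 = -162162 - 12534425/306 = -62155997/306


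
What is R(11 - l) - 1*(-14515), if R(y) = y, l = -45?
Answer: 14571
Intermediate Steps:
R(11 - l) - 1*(-14515) = (11 - 1*(-45)) - 1*(-14515) = (11 + 45) + 14515 = 56 + 14515 = 14571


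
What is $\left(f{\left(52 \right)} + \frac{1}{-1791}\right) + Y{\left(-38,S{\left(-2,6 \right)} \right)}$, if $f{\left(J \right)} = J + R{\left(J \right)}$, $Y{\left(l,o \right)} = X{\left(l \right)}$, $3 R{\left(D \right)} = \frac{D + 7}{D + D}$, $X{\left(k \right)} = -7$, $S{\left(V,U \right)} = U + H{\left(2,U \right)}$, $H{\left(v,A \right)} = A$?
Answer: $\frac{8416999}{186264} \approx 45.189$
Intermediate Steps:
$S{\left(V,U \right)} = 2 U$ ($S{\left(V,U \right)} = U + U = 2 U$)
$R{\left(D \right)} = \frac{7 + D}{6 D}$ ($R{\left(D \right)} = \frac{\left(D + 7\right) \frac{1}{D + D}}{3} = \frac{\left(7 + D\right) \frac{1}{2 D}}{3} = \frac{\frac{1}{2} \frac{1}{D} \left(7 + D\right)}{3} = \frac{7 + D}{6 D}$)
$Y{\left(l,o \right)} = -7$
$f{\left(J \right)} = J + \frac{7 + J}{6 J}$
$\left(f{\left(52 \right)} + \frac{1}{-1791}\right) + Y{\left(-38,S{\left(-2,6 \right)} \right)} = \left(\left(\frac{1}{6} + 52 + \frac{7}{6 \cdot 52}\right) + \frac{1}{-1791}\right) - 7 = \left(\left(\frac{1}{6} + 52 + \frac{7}{6} \cdot \frac{1}{52}\right) - \frac{1}{1791}\right) - 7 = \left(\left(\frac{1}{6} + 52 + \frac{7}{312}\right) - \frac{1}{1791}\right) - 7 = \left(\frac{16283}{312} - \frac{1}{1791}\right) - 7 = \frac{9720847}{186264} - 7 = \frac{8416999}{186264}$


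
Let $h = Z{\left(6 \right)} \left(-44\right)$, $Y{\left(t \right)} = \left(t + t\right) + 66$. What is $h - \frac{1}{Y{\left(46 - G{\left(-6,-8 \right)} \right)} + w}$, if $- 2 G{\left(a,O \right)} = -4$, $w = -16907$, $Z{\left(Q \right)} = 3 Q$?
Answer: $- \frac{13268375}{16753} \approx -792.0$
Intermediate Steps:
$G{\left(a,O \right)} = 2$ ($G{\left(a,O \right)} = \left(- \frac{1}{2}\right) \left(-4\right) = 2$)
$Y{\left(t \right)} = 66 + 2 t$ ($Y{\left(t \right)} = 2 t + 66 = 66 + 2 t$)
$h = -792$ ($h = 3 \cdot 6 \left(-44\right) = 18 \left(-44\right) = -792$)
$h - \frac{1}{Y{\left(46 - G{\left(-6,-8 \right)} \right)} + w} = -792 - \frac{1}{\left(66 + 2 \left(46 - 2\right)\right) - 16907} = -792 - \frac{1}{\left(66 + 2 \cdot 44\right) - 16907} = -792 - \frac{1}{\left(66 + 88\right) - 16907} = -792 - \frac{1}{154 - 16907} = -792 - \frac{1}{-16753} = -792 - - \frac{1}{16753} = -792 + \frac{1}{16753} = - \frac{13268375}{16753}$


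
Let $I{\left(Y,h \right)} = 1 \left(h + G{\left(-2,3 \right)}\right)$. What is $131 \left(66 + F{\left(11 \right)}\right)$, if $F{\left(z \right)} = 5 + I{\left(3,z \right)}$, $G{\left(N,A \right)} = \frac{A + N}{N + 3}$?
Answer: $10873$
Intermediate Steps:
$G{\left(N,A \right)} = \frac{A + N}{3 + N}$
$I{\left(Y,h \right)} = 1 + h$ ($I{\left(Y,h \right)} = 1 \left(h + \frac{3 - 2}{3 - 2}\right) = 1 \left(h + 1^{-1} \cdot 1\right) = 1 \left(h + 1 \cdot 1\right) = 1 \left(h + 1\right) = 1 \left(1 + h\right) = 1 + h$)
$F{\left(z \right)} = 6 + z$ ($F{\left(z \right)} = 5 + \left(1 + z\right) = 6 + z$)
$131 \left(66 + F{\left(11 \right)}\right) = 131 \left(66 + \left(6 + 11\right)\right) = 131 \left(66 + 17\right) = 131 \cdot 83 = 10873$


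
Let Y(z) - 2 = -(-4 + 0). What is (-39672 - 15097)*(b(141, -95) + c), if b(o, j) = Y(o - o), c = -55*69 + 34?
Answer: 205657595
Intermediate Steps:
Y(z) = 6 (Y(z) = 2 - (-4 + 0) = 2 - 1*(-4) = 2 + 4 = 6)
c = -3761 (c = -3795 + 34 = -3761)
b(o, j) = 6
(-39672 - 15097)*(b(141, -95) + c) = (-39672 - 15097)*(6 - 3761) = -54769*(-3755) = 205657595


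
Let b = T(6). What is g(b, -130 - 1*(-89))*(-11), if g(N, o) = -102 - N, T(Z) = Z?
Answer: 1188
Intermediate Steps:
b = 6
g(b, -130 - 1*(-89))*(-11) = (-102 - 1*6)*(-11) = (-102 - 6)*(-11) = -108*(-11) = 1188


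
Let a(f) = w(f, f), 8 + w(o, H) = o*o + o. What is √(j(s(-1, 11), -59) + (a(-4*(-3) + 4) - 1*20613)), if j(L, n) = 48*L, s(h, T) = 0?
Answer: 3*I*√2261 ≈ 142.65*I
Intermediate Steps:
w(o, H) = -8 + o + o² (w(o, H) = -8 + (o*o + o) = -8 + (o² + o) = -8 + (o + o²) = -8 + o + o²)
a(f) = -8 + f + f²
√(j(s(-1, 11), -59) + (a(-4*(-3) + 4) - 1*20613)) = √(48*0 + ((-8 + (-4*(-3) + 4) + (-4*(-3) + 4)²) - 1*20613)) = √(0 + ((-8 + (12 + 4) + (12 + 4)²) - 20613)) = √(0 + ((-8 + 16 + 16²) - 20613)) = √(0 + ((-8 + 16 + 256) - 20613)) = √(0 + (264 - 20613)) = √(0 - 20349) = √(-20349) = 3*I*√2261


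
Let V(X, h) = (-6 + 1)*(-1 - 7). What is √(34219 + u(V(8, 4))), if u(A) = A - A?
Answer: √34219 ≈ 184.98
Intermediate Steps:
V(X, h) = 40 (V(X, h) = -5*(-8) = 40)
u(A) = 0
√(34219 + u(V(8, 4))) = √(34219 + 0) = √34219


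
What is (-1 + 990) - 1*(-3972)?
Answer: 4961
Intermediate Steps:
(-1 + 990) - 1*(-3972) = 989 + 3972 = 4961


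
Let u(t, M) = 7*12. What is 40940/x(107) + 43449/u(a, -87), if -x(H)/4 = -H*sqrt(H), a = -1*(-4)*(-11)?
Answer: 2069/4 + 10235*sqrt(107)/11449 ≈ 526.50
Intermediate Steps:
a = -44 (a = 4*(-11) = -44)
x(H) = 4*H**(3/2) (x(H) = -(-4)*H*sqrt(H) = -(-4)*H**(3/2) = 4*H**(3/2))
u(t, M) = 84
40940/x(107) + 43449/u(a, -87) = 40940/((4*107**(3/2))) + 43449/84 = 40940/((4*(107*sqrt(107)))) + 43449*(1/84) = 40940/((428*sqrt(107))) + 2069/4 = 40940*(sqrt(107)/45796) + 2069/4 = 10235*sqrt(107)/11449 + 2069/4 = 2069/4 + 10235*sqrt(107)/11449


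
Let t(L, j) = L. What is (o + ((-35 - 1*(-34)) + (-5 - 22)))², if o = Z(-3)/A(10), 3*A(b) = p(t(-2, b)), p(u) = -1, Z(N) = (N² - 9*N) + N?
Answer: 16129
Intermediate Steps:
Z(N) = N² - 8*N
A(b) = -⅓ (A(b) = (⅓)*(-1) = -⅓)
o = -99 (o = (-3*(-8 - 3))/(-⅓) = -3*(-11)*(-3) = 33*(-3) = -99)
(o + ((-35 - 1*(-34)) + (-5 - 22)))² = (-99 + ((-35 - 1*(-34)) + (-5 - 22)))² = (-99 + ((-35 + 34) - 27))² = (-99 + (-1 - 27))² = (-99 - 28)² = (-127)² = 16129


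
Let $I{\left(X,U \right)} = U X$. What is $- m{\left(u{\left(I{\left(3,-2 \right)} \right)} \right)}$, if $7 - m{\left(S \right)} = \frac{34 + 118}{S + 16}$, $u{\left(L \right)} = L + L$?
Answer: $31$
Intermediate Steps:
$u{\left(L \right)} = 2 L$
$m{\left(S \right)} = 7 - \frac{152}{16 + S}$ ($m{\left(S \right)} = 7 - \frac{34 + 118}{S + 16} = 7 - \frac{152}{16 + S}$)
$- m{\left(u{\left(I{\left(3,-2 \right)} \right)} \right)} = - \frac{-40 + 7 \cdot 2 \left(\left(-2\right) 3\right)}{16 + 2 \left(\left(-2\right) 3\right)} = - \frac{-40 + 7 \cdot 2 \left(-6\right)}{16 + 2 \left(-6\right)} = - \frac{-40 + 7 \left(-12\right)}{16 - 12} = - \frac{-40 - 84}{4} = - \frac{-124}{4} = \left(-1\right) \left(-31\right) = 31$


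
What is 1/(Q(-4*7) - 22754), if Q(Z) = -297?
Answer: -1/23051 ≈ -4.3382e-5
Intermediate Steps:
1/(Q(-4*7) - 22754) = 1/(-297 - 22754) = 1/(-23051) = -1/23051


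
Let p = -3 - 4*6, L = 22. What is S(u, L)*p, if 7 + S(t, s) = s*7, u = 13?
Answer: -3969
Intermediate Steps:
S(t, s) = -7 + 7*s (S(t, s) = -7 + s*7 = -7 + 7*s)
p = -27 (p = -3 - 24 = -27)
S(u, L)*p = (-7 + 7*22)*(-27) = (-7 + 154)*(-27) = 147*(-27) = -3969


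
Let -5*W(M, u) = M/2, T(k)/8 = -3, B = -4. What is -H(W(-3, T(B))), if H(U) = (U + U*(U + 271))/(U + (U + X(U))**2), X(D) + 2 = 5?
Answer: -2723/373 ≈ -7.3003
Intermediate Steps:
T(k) = -24 (T(k) = 8*(-3) = -24)
X(D) = 3 (X(D) = -2 + 5 = 3)
W(M, u) = -M/10 (W(M, u) = -M/(5*2) = -M/10)
H(U) = (U + U*(271 + U))/(U + (3 + U)**2) (H(U) = (U + U*(U + 271))/(U + (U + 3)**2) = (U + U*(271 + U))/(U + (3 + U)**2))
-H(W(-3, T(B))) = -(-1/10*(-3))*(272 - 1/10*(-3))/(-1/10*(-3) + (3 - 1/10*(-3))**2) = -3*(272 + 3/10)/(10*(3/10 + (3 + 3/10)**2)) = -3*2723/(10*(3/10 + (33/10)**2)*10) = -3*2723/(10*(3/10 + 1089/100)*10) = -3*2723/(10*1119/100*10) = -3*100*2723/(10*1119*10) = -1*2723/373 = -2723/373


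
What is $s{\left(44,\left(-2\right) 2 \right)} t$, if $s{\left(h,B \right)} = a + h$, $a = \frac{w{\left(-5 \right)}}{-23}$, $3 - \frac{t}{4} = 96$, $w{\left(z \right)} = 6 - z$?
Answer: $- \frac{372372}{23} \approx -16190.0$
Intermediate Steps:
$t = -372$ ($t = 12 - 384 = -372$)
$a = - \frac{11}{23}$ ($a = \frac{6 - -5}{-23} = \left(6 + 5\right) \left(- \frac{1}{23}\right) = 11 \left(- \frac{1}{23}\right) = - \frac{11}{23} \approx -0.47826$)
$s{\left(h,B \right)} = - \frac{11}{23} + h$
$s{\left(44,\left(-2\right) 2 \right)} t = \left(- \frac{11}{23} + 44\right) \left(-372\right) = \frac{1001}{23} \left(-372\right) = - \frac{372372}{23}$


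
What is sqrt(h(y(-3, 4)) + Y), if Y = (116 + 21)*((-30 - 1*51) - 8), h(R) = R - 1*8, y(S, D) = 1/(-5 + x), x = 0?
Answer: I*sqrt(305030)/5 ≈ 110.46*I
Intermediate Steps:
y(S, D) = -1/5 (y(S, D) = 1/(-5 + 0) = 1/(-5) = -1/5)
h(R) = -8 + R (h(R) = R - 8 = -8 + R)
Y = -12193 (Y = 137*((-30 - 51) - 8) = 137*(-81 - 8) = 137*(-89) = -12193)
sqrt(h(y(-3, 4)) + Y) = sqrt((-8 - 1/5) - 12193) = sqrt(-41/5 - 12193) = sqrt(-61006/5) = I*sqrt(305030)/5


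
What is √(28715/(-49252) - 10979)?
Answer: I*√6658456966399/24626 ≈ 104.78*I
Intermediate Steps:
√(28715/(-49252) - 10979) = √(28715*(-1/49252) - 10979) = √(-28715/49252 - 10979) = √(-540766423/49252) = I*√6658456966399/24626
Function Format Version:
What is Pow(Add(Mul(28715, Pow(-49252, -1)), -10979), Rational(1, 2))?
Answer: Mul(Rational(1, 24626), I, Pow(6658456966399, Rational(1, 2))) ≈ Mul(104.78, I)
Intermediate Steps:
Pow(Add(Mul(28715, Pow(-49252, -1)), -10979), Rational(1, 2)) = Pow(Add(Mul(28715, Rational(-1, 49252)), -10979), Rational(1, 2)) = Pow(Add(Rational(-28715, 49252), -10979), Rational(1, 2)) = Pow(Rational(-540766423, 49252), Rational(1, 2)) = Mul(Rational(1, 24626), I, Pow(6658456966399, Rational(1, 2)))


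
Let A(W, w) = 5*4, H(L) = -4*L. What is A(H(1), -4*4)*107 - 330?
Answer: 1810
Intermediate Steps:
A(W, w) = 20
A(H(1), -4*4)*107 - 330 = 20*107 - 330 = 2140 - 330 = 1810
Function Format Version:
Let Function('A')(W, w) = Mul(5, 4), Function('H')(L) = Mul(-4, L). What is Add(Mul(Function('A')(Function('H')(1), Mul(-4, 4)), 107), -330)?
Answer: 1810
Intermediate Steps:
Function('A')(W, w) = 20
Add(Mul(Function('A')(Function('H')(1), Mul(-4, 4)), 107), -330) = Add(Mul(20, 107), -330) = Add(2140, -330) = 1810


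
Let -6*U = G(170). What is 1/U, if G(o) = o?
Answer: -3/85 ≈ -0.035294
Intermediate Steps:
U = -85/3 (U = -⅙*170 = -85/3 ≈ -28.333)
1/U = 1/(-85/3) = -3/85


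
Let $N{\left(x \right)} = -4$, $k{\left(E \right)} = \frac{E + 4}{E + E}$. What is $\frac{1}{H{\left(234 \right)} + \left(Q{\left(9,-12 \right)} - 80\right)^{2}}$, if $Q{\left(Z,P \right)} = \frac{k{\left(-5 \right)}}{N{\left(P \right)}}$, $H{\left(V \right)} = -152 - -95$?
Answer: $\frac{1600}{10155201} \approx 0.00015755$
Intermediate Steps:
$k{\left(E \right)} = \frac{4 + E}{2 E}$
$H{\left(V \right)} = -57$ ($H{\left(V \right)} = -152 + 95 = -57$)
$Q{\left(Z,P \right)} = - \frac{1}{40}$ ($Q{\left(Z,P \right)} = \frac{\frac{1}{2} \frac{1}{-5} \left(4 - 5\right)}{-4} = \frac{1}{2} \left(- \frac{1}{5}\right) \left(-1\right) \left(- \frac{1}{4}\right) = \frac{1}{10} \left(- \frac{1}{4}\right) = - \frac{1}{40}$)
$\frac{1}{H{\left(234 \right)} + \left(Q{\left(9,-12 \right)} - 80\right)^{2}} = \frac{1}{-57 + \left(- \frac{1}{40} - 80\right)^{2}} = \frac{1}{-57 + \left(- \frac{3201}{40}\right)^{2}} = \frac{1}{-57 + \frac{10246401}{1600}} = \frac{1}{\frac{10155201}{1600}} = \frac{1600}{10155201}$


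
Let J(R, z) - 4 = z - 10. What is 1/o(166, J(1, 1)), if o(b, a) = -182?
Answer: -1/182 ≈ -0.0054945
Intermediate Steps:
J(R, z) = -6 + z (J(R, z) = 4 + (z - 10) = 4 + (-10 + z) = -6 + z)
1/o(166, J(1, 1)) = 1/(-182) = -1/182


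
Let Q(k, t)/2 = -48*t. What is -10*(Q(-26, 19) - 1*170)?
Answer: 19940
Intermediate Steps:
Q(k, t) = -96*t (Q(k, t) = 2*(-48*t) = -96*t)
-10*(Q(-26, 19) - 1*170) = -10*(-96*19 - 1*170) = -10*(-1824 - 170) = -10*(-1994) = 19940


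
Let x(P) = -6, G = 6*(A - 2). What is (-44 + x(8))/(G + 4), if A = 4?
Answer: -25/8 ≈ -3.1250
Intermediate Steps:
G = 12 (G = 6*(4 - 2) = 6*2 = 12)
(-44 + x(8))/(G + 4) = (-44 - 6)/(12 + 4) = -50/16 = (1/16)*(-50) = -25/8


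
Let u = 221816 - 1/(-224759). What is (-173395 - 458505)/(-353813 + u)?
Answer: 71012606050/14833756861 ≈ 4.7872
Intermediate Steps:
u = 49855142345/224759 (u = 221816 - 1*(-1/224759) = 221816 + 1/224759 = 49855142345/224759 ≈ 2.2182e+5)
(-173395 - 458505)/(-353813 + u) = (-173395 - 458505)/(-353813 + 49855142345/224759) = -631900/(-29667513722/224759) = -631900*(-224759/29667513722) = 71012606050/14833756861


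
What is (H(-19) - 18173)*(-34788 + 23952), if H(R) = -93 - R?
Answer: 197724492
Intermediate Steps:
(H(-19) - 18173)*(-34788 + 23952) = ((-93 - 1*(-19)) - 18173)*(-34788 + 23952) = ((-93 + 19) - 18173)*(-10836) = (-74 - 18173)*(-10836) = -18247*(-10836) = 197724492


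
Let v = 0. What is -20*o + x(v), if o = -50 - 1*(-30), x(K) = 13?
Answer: 413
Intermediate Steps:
o = -20 (o = -50 + 30 = -20)
-20*o + x(v) = -20*(-20) + 13 = 400 + 13 = 413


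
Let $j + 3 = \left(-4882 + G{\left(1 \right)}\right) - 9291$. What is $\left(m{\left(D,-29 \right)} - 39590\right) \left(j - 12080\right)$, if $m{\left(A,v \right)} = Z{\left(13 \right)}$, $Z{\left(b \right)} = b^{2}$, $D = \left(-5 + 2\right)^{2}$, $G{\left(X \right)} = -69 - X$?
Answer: $1037797246$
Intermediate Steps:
$j = -14246$ ($j = -3 - 14243 = -14246$)
$D = 9$ ($D = \left(-3\right)^{2} = 9$)
$m{\left(A,v \right)} = 169$ ($m{\left(A,v \right)} = 13^{2} = 169$)
$\left(m{\left(D,-29 \right)} - 39590\right) \left(j - 12080\right) = \left(169 - 39590\right) \left(-14246 - 12080\right) = \left(-39421\right) \left(-26326\right) = 1037797246$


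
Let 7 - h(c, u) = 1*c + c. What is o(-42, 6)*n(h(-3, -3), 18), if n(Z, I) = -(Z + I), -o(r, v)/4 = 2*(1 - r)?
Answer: 10664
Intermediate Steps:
o(r, v) = -8 + 8*r (o(r, v) = -8*(1 - r) = -4*(2 - 2*r) = -8 + 8*r)
h(c, u) = 7 - 2*c (h(c, u) = 7 - (1*c + c) = 7 - (c + c) = 7 - 2*c)
n(Z, I) = -I - Z (n(Z, I) = -(I + Z) = -I - Z)
o(-42, 6)*n(h(-3, -3), 18) = (-8 + 8*(-42))*(-1*18 - (7 - 2*(-3))) = (-8 - 336)*(-18 - (7 + 6)) = -344*(-18 - 1*13) = -344*(-18 - 13) = -344*(-31) = 10664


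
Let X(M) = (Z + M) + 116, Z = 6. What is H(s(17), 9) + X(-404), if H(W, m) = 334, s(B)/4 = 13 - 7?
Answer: 52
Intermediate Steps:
s(B) = 24 (s(B) = 4*(13 - 7) = 4*6 = 24)
X(M) = 122 + M (X(M) = (6 + M) + 116 = 122 + M)
H(s(17), 9) + X(-404) = 334 + (122 - 404) = 334 - 282 = 52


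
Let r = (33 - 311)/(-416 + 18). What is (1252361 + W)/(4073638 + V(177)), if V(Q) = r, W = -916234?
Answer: 66889273/810654101 ≈ 0.082513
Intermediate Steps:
r = 139/199 (r = -278/(-398) = -278*(-1/398) = 139/199 ≈ 0.69849)
V(Q) = 139/199
(1252361 + W)/(4073638 + V(177)) = (1252361 - 916234)/(4073638 + 139/199) = 336127/(810654101/199) = 336127*(199/810654101) = 66889273/810654101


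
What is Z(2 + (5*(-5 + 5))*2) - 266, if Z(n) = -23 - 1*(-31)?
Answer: -258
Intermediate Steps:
Z(n) = 8 (Z(n) = -23 + 31 = 8)
Z(2 + (5*(-5 + 5))*2) - 266 = 8 - 266 = -258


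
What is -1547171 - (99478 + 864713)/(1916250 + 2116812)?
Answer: -2079945843931/1344354 ≈ -1.5472e+6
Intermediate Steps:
-1547171 - (99478 + 864713)/(1916250 + 2116812) = -1547171 - 964191/4033062 = -1547171 - 1*321397/1344354 = -1547171 - 321397/1344354 = -2079945843931/1344354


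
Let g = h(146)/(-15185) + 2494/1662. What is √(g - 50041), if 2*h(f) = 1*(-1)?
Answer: I*√31871652926575716030/25237470 ≈ 223.7*I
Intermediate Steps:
h(f) = -½ (h(f) = (1*(-1))/2 = (½)*(-1) = -½)
g = 37872221/25237470 (g = -½/(-15185) + 2494/1662 = -½*(-1/15185) + 2494*(1/1662) = 1/30370 + 1247/831 = 37872221/25237470 ≈ 1.5006)
√(g - 50041) = √(37872221/25237470 - 50041) = √(-1262870364049/25237470) = I*√31871652926575716030/25237470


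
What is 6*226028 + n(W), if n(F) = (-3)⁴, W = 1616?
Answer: 1356249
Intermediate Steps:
n(F) = 81
6*226028 + n(W) = 6*226028 + 81 = 1356168 + 81 = 1356249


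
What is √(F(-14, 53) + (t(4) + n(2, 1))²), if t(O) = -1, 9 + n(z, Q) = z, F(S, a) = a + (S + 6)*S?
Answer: √229 ≈ 15.133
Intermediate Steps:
F(S, a) = a + S*(6 + S) (F(S, a) = a + (6 + S)*S = a + S*(6 + S))
n(z, Q) = -9 + z
√(F(-14, 53) + (t(4) + n(2, 1))²) = √((53 + (-14)² + 6*(-14)) + (-1 + (-9 + 2))²) = √((53 + 196 - 84) + (-1 - 7)²) = √(165 + (-8)²) = √(165 + 64) = √229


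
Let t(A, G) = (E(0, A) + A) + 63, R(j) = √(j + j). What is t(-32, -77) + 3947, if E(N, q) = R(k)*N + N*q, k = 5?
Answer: 3978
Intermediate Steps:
R(j) = √2*√j (R(j) = √(2*j) = √2*√j)
E(N, q) = N*q + N*√10 (E(N, q) = (√2*√5)*N + N*q = √10*N + N*q = N*√10 + N*q = N*q + N*√10)
t(A, G) = 63 + A (t(A, G) = (0*(A + √10) + A) + 63 = (0 + A) + 63 = A + 63 = 63 + A)
t(-32, -77) + 3947 = (63 - 32) + 3947 = 31 + 3947 = 3978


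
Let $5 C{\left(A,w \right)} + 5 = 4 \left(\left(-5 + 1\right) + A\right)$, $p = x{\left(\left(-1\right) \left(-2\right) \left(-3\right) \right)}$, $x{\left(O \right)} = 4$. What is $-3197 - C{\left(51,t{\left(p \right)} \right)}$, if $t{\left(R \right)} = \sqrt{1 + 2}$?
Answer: $- \frac{16168}{5} \approx -3233.6$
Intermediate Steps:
$p = 4$
$t{\left(R \right)} = \sqrt{3}$
$C{\left(A,w \right)} = - \frac{21}{5} + \frac{4 A}{5}$ ($C{\left(A,w \right)} = -1 + \frac{4 \left(\left(-5 + 1\right) + A\right)}{5} = -1 + \frac{4 \left(-4 + A\right)}{5} = -1 + \frac{-16 + 4 A}{5} = -1 + \left(- \frac{16}{5} + \frac{4 A}{5}\right) = - \frac{21}{5} + \frac{4 A}{5}$)
$-3197 - C{\left(51,t{\left(p \right)} \right)} = -3197 - \left(- \frac{21}{5} + \frac{4}{5} \cdot 51\right) = -3197 - \left(- \frac{21}{5} + \frac{204}{5}\right) = -3197 - \frac{183}{5} = - \frac{16168}{5}$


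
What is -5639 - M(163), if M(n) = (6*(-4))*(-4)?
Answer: -5735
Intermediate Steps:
M(n) = 96 (M(n) = -24*(-4) = 96)
-5639 - M(163) = -5639 - 1*96 = -5639 - 96 = -5735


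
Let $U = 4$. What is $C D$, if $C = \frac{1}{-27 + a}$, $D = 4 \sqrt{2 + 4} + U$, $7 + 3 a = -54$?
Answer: $- \frac{6}{71} - \frac{6 \sqrt{6}}{71} \approx -0.29151$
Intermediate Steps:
$a = - \frac{61}{3}$ ($a = - \frac{7}{3} + \frac{1}{3} \left(-54\right) = - \frac{7}{3} - 18 = - \frac{61}{3} \approx -20.333$)
$D = 4 + 4 \sqrt{6}$ ($D = 4 \sqrt{2 + 4} + 4 = 4 \sqrt{6} + 4 = 4 + 4 \sqrt{6} \approx 13.798$)
$C = - \frac{3}{142}$ ($C = \frac{1}{-27 - \frac{61}{3}} = \frac{1}{- \frac{142}{3}} = - \frac{3}{142} \approx -0.021127$)
$C D = - \frac{3 \left(4 + 4 \sqrt{6}\right)}{142} = - \frac{6}{71} - \frac{6 \sqrt{6}}{71}$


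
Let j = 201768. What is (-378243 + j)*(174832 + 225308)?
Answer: -70614706500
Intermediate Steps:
(-378243 + j)*(174832 + 225308) = (-378243 + 201768)*(174832 + 225308) = -176475*400140 = -70614706500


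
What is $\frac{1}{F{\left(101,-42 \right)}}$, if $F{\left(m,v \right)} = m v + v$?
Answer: $- \frac{1}{4284} \approx -0.00023343$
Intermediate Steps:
$F{\left(m,v \right)} = v + m v$
$\frac{1}{F{\left(101,-42 \right)}} = \frac{1}{\left(-42\right) \left(1 + 101\right)} = \frac{1}{\left(-42\right) 102} = \frac{1}{-4284} = - \frac{1}{4284}$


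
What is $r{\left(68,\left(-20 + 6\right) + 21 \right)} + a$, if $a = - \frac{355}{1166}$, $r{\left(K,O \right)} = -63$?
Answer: $- \frac{73813}{1166} \approx -63.304$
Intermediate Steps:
$a = - \frac{355}{1166}$ ($a = \left(-355\right) \frac{1}{1166} = - \frac{355}{1166} \approx -0.30446$)
$r{\left(68,\left(-20 + 6\right) + 21 \right)} + a = -63 - \frac{355}{1166} = - \frac{73813}{1166}$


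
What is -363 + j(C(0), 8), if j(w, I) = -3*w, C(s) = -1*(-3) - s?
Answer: -372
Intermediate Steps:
C(s) = 3 - s
-363 + j(C(0), 8) = -363 - 3*(3 - 1*0) = -363 - 3*(3 + 0) = -363 - 3*3 = -363 - 9 = -372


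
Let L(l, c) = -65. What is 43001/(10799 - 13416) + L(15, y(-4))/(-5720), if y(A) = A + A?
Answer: -3781471/230296 ≈ -16.420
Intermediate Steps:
y(A) = 2*A
43001/(10799 - 13416) + L(15, y(-4))/(-5720) = 43001/(10799 - 13416) - 65/(-5720) = 43001/(-2617) - 65*(-1/5720) = 43001*(-1/2617) + 1/88 = -43001/2617 + 1/88 = -3781471/230296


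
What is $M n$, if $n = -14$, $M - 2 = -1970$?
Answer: $27552$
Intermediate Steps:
$M = -1968$ ($M = 2 - 1970 = -1968$)
$M n = \left(-1968\right) \left(-14\right) = 27552$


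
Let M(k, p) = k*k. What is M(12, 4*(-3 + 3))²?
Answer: 20736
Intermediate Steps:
M(k, p) = k²
M(12, 4*(-3 + 3))² = (12²)² = 144² = 20736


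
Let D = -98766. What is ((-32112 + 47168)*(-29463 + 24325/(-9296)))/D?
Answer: 1187795129/264438 ≈ 4491.8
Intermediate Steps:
((-32112 + 47168)*(-29463 + 24325/(-9296)))/D = ((-32112 + 47168)*(-29463 + 24325/(-9296)))/(-98766) = (15056*(-29463 + 24325*(-1/9296)))*(-1/98766) = (15056*(-29463 - 3475/1328))*(-1/98766) = (15056*(-39130339/1328))*(-1/98766) = -36821648999/83*(-1/98766) = 1187795129/264438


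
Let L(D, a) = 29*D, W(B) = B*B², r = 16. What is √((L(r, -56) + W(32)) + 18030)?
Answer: 19*√142 ≈ 226.41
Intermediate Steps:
W(B) = B³
√((L(r, -56) + W(32)) + 18030) = √((29*16 + 32³) + 18030) = √((464 + 32768) + 18030) = √(33232 + 18030) = √51262 = 19*√142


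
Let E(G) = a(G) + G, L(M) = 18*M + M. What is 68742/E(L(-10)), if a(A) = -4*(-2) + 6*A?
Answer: -34371/661 ≈ -51.998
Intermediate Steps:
a(A) = 8 + 6*A
L(M) = 19*M
E(G) = 8 + 7*G (E(G) = (8 + 6*G) + G = 8 + 7*G)
68742/E(L(-10)) = 68742/(8 + 7*(19*(-10))) = 68742/(8 + 7*(-190)) = 68742/(8 - 1330) = 68742/(-1322) = 68742*(-1/1322) = -34371/661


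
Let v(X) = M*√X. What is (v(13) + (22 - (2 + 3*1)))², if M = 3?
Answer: 406 + 102*√13 ≈ 773.77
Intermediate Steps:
v(X) = 3*√X
(v(13) + (22 - (2 + 3*1)))² = (3*√13 + (22 - (2 + 3*1)))² = (3*√13 + (22 - (2 + 3)))² = (3*√13 + (22 - 1*5))² = (3*√13 + (22 - 5))² = (3*√13 + 17)² = (17 + 3*√13)²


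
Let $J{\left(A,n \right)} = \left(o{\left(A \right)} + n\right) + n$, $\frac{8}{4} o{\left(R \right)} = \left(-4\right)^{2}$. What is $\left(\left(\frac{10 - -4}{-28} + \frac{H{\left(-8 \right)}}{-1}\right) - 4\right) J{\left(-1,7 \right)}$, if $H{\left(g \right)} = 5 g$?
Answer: $781$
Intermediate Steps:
$o{\left(R \right)} = 8$ ($o{\left(R \right)} = \frac{\left(-4\right)^{2}}{2} = \frac{1}{2} \cdot 16 = 8$)
$J{\left(A,n \right)} = 8 + 2 n$ ($J{\left(A,n \right)} = \left(8 + n\right) + n = 8 + 2 n$)
$\left(\left(\frac{10 - -4}{-28} + \frac{H{\left(-8 \right)}}{-1}\right) - 4\right) J{\left(-1,7 \right)} = \left(\left(\frac{10 - -4}{-28} + \frac{5 \left(-8\right)}{-1}\right) - 4\right) \left(8 + 2 \cdot 7\right) = \left(\left(\left(10 + 4\right) \left(- \frac{1}{28}\right) - -40\right) - 4\right) \left(8 + 14\right) = \left(\left(14 \left(- \frac{1}{28}\right) + 40\right) - 4\right) 22 = \left(\left(- \frac{1}{2} + 40\right) - 4\right) 22 = \left(\frac{79}{2} - 4\right) 22 = \frac{71}{2} \cdot 22 = 781$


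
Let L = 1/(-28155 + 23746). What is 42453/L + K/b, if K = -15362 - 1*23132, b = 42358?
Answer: -3964185210830/21179 ≈ -1.8718e+8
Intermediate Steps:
L = -1/4409 (L = 1/(-4409) = -1/4409 ≈ -0.00022681)
K = -38494 (K = -15362 - 23132 = -38494)
42453/L + K/b = 42453/(-1/4409) - 38494/42358 = 42453*(-4409) - 38494*1/42358 = -187175277 - 19247/21179 = -3964185210830/21179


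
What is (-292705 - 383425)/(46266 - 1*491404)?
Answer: 338065/222569 ≈ 1.5189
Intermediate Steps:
(-292705 - 383425)/(46266 - 1*491404) = -676130/(46266 - 491404) = -676130/(-445138) = -676130*(-1/445138) = 338065/222569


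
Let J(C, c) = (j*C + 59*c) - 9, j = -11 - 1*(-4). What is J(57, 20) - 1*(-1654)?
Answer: 2426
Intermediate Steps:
j = -7 (j = -11 + 4 = -7)
J(C, c) = -9 - 7*C + 59*c (J(C, c) = (-7*C + 59*c) - 9 = -9 - 7*C + 59*c)
J(57, 20) - 1*(-1654) = (-9 - 7*57 + 59*20) - 1*(-1654) = (-9 - 399 + 1180) + 1654 = 772 + 1654 = 2426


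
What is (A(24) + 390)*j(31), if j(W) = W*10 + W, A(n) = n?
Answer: 141174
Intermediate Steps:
j(W) = 11*W (j(W) = 10*W + W = 11*W)
(A(24) + 390)*j(31) = (24 + 390)*(11*31) = 414*341 = 141174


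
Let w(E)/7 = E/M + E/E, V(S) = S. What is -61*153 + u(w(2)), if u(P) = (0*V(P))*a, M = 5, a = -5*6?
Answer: -9333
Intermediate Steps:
a = -30
w(E) = 7 + 7*E/5 (w(E) = 7*(E/5 + E/E) = 7*(E*(⅕) + 1) = 7*(E/5 + 1) = 7*(1 + E/5) = 7 + 7*E/5)
u(P) = 0 (u(P) = (0*P)*(-30) = 0*(-30) = 0)
-61*153 + u(w(2)) = -61*153 + 0 = -9333 + 0 = -9333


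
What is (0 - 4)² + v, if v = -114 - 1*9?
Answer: -107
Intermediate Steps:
v = -123 (v = -114 - 9 = -123)
(0 - 4)² + v = (0 - 4)² - 123 = (-4)² - 123 = 16 - 123 = -107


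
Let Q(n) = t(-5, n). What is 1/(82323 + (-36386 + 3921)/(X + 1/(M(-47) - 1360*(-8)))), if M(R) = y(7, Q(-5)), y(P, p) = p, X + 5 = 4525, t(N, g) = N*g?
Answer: 49290601/4057396115298 ≈ 1.2148e-5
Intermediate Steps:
Q(n) = -5*n
X = 4520 (X = -5 + 4525 = 4520)
M(R) = 25 (M(R) = -5*(-5) = 25)
1/(82323 + (-36386 + 3921)/(X + 1/(M(-47) - 1360*(-8)))) = 1/(82323 + (-36386 + 3921)/(4520 + 1/(25 - 1360*(-8)))) = 1/(82323 - 32465/(4520 + 1/(25 + 10880))) = 1/(82323 - 32465/(4520 + 1/10905)) = 1/(82323 - 32465/49290601/10905) = 1/(82323 - 32465*10905/49290601) = 1/(82323 - 354030825/49290601) = 1/(4057396115298/49290601) = 49290601/4057396115298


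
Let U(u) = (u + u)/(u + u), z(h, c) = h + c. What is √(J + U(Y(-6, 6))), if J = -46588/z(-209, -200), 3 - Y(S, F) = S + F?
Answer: √19221773/409 ≈ 10.719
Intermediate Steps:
Y(S, F) = 3 - F - S (Y(S, F) = 3 - (S + F) = 3 - (F + S) = 3 + (-F - S) = 3 - F - S)
z(h, c) = c + h
U(u) = 1 (U(u) = (2*u)/((2*u)) = (2*u)*(1/(2*u)) = 1)
J = 46588/409 (J = -46588/(-200 - 209) = -46588/(-409) = -46588*(-1/409) = 46588/409 ≈ 113.91)
√(J + U(Y(-6, 6))) = √(46588/409 + 1) = √(46997/409) = √19221773/409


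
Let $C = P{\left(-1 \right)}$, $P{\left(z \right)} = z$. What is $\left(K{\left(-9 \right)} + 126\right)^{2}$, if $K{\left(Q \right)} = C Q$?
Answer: $18225$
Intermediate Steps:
$C = -1$
$K{\left(Q \right)} = - Q$
$\left(K{\left(-9 \right)} + 126\right)^{2} = \left(\left(-1\right) \left(-9\right) + 126\right)^{2} = \left(9 + 126\right)^{2} = 135^{2} = 18225$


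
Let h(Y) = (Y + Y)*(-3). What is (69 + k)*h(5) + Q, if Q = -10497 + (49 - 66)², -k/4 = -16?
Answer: -14198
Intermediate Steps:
k = 64 (k = -4*(-16) = 64)
h(Y) = -6*Y (h(Y) = (2*Y)*(-3) = -6*Y)
Q = -10208 (Q = -10497 + (-17)² = -10497 + 289 = -10208)
(69 + k)*h(5) + Q = (69 + 64)*(-6*5) - 10208 = 133*(-30) - 10208 = -3990 - 10208 = -14198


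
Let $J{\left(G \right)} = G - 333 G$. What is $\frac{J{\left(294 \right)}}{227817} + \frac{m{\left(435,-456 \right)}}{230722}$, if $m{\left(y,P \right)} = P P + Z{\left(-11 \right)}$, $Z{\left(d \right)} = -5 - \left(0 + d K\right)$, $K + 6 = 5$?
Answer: $\frac{4141232944}{8760398979} \approx 0.47272$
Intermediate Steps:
$K = -1$ ($K = -6 + 5 = -1$)
$J{\left(G \right)} = - 332 G$ ($J{\left(G \right)} = G - 333 G = - 332 G$)
$Z{\left(d \right)} = -5 + d$ ($Z{\left(d \right)} = -5 - \left(0 + d \left(-1\right)\right) = -5 - \left(0 - d\right) = -5 - - d = -5 + d$)
$m{\left(y,P \right)} = -16 + P^{2}$ ($m{\left(y,P \right)} = P P - 16 = P^{2} - 16 = -16 + P^{2}$)
$\frac{J{\left(294 \right)}}{227817} + \frac{m{\left(435,-456 \right)}}{230722} = \frac{\left(-332\right) 294}{227817} + \frac{-16 + \left(-456\right)^{2}}{230722} = \left(-97608\right) \frac{1}{227817} + \left(-16 + 207936\right) \frac{1}{230722} = - \frac{32536}{75939} + 207920 \cdot \frac{1}{230722} = - \frac{32536}{75939} + \frac{103960}{115361} = \frac{4141232944}{8760398979}$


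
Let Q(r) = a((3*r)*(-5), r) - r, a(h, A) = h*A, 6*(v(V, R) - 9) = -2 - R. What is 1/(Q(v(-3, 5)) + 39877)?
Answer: 4/155795 ≈ 2.5675e-5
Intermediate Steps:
v(V, R) = 26/3 - R/6 (v(V, R) = 9 + (-2 - R)/6 = 9 + (-⅓ - R/6) = 26/3 - R/6)
a(h, A) = A*h
Q(r) = -r - 15*r² (Q(r) = r*((3*r)*(-5)) - r = r*(-15*r) - r = -15*r² - r = -r - 15*r²)
1/(Q(v(-3, 5)) + 39877) = 1/((26/3 - ⅙*5)*(-1 - 15*(26/3 - ⅙*5)) + 39877) = 1/((26/3 - ⅚)*(-1 - 15*(26/3 - ⅚)) + 39877) = 1/(47*(-1 - 15*47/6)/6 + 39877) = 1/(47*(-1 - 235/2)/6 + 39877) = 1/((47/6)*(-237/2) + 39877) = 1/(-3713/4 + 39877) = 1/(155795/4) = 4/155795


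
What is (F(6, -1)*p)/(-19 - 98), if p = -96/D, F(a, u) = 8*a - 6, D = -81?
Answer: -448/1053 ≈ -0.42545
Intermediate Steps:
F(a, u) = -6 + 8*a
p = 32/27 (p = -96/(-81) = -96*(-1/81) = 32/27 ≈ 1.1852)
(F(6, -1)*p)/(-19 - 98) = ((-6 + 8*6)*(32/27))/(-19 - 98) = ((-6 + 48)*(32/27))/(-117) = (42*(32/27))*(-1/117) = (448/9)*(-1/117) = -448/1053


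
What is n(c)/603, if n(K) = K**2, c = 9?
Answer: 9/67 ≈ 0.13433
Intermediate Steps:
n(c)/603 = 9**2/603 = 81*(1/603) = 9/67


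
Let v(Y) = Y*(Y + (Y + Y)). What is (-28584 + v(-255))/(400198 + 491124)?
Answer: 166491/891322 ≈ 0.18679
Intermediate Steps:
v(Y) = 3*Y**2 (v(Y) = Y*(Y + 2*Y) = Y*(3*Y) = 3*Y**2)
(-28584 + v(-255))/(400198 + 491124) = (-28584 + 3*(-255)**2)/(400198 + 491124) = (-28584 + 3*65025)/891322 = (-28584 + 195075)*(1/891322) = 166491*(1/891322) = 166491/891322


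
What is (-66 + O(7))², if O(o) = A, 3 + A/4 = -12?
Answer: 15876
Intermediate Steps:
A = -60 (A = -12 + 4*(-12) = -12 - 48 = -60)
O(o) = -60
(-66 + O(7))² = (-66 - 60)² = (-126)² = 15876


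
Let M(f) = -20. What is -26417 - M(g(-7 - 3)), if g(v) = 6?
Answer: -26397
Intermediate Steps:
-26417 - M(g(-7 - 3)) = -26417 - 1*(-20) = -26417 + 20 = -26397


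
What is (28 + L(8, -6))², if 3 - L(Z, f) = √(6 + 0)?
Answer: (31 - √6)² ≈ 815.13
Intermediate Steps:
L(Z, f) = 3 - √6 (L(Z, f) = 3 - √(6 + 0) = 3 - √6)
(28 + L(8, -6))² = (28 + (3 - √6))² = (31 - √6)²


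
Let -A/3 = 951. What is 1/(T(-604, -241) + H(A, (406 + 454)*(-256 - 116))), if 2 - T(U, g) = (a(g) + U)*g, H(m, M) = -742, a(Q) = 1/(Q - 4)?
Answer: -245/35844721 ≈ -6.8350e-6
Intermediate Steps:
A = -2853 (A = -3*951 = -2853)
a(Q) = 1/(-4 + Q)
T(U, g) = 2 - g*(U + 1/(-4 + g)) (T(U, g) = 2 - (1/(-4 + g) + U)*g = 2 - (U + 1/(-4 + g))*g = 2 - g*(U + 1/(-4 + g)))
1/(T(-604, -241) + H(A, (406 + 454)*(-256 - 116))) = 1/((-1*(-241) + (-4 - 241)*(2 - 1*(-604)*(-241)))/(-4 - 241) - 742) = 1/((241 - 245*(2 - 145564))/(-245) - 742) = 1/(-(241 - 245*(-145562))/245 - 742) = 1/(-(241 + 35662690)/245 - 742) = 1/(-1/245*35662931 - 742) = 1/(-35662931/245 - 742) = 1/(-35844721/245) = -245/35844721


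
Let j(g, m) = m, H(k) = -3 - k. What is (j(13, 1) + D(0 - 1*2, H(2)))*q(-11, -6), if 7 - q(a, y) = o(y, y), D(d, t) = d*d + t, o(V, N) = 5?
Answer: 0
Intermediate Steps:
D(d, t) = t + d² (D(d, t) = d² + t = t + d²)
q(a, y) = 2 (q(a, y) = 7 - 1*5 = 7 - 5 = 2)
(j(13, 1) + D(0 - 1*2, H(2)))*q(-11, -6) = (1 + ((-3 - 1*2) + (0 - 1*2)²))*2 = (1 + ((-3 - 2) + (0 - 2)²))*2 = (1 + (-5 + (-2)²))*2 = (1 + (-5 + 4))*2 = (1 - 1)*2 = 0*2 = 0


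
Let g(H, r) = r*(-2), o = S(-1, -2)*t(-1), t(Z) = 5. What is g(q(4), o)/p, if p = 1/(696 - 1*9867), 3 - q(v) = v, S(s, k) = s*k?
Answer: 183420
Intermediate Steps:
S(s, k) = k*s
q(v) = 3 - v
o = 10 (o = -2*(-1)*5 = 2*5 = 10)
g(H, r) = -2*r
p = -1/9171 (p = 1/(696 - 9867) = 1/(-9171) = -1/9171 ≈ -0.00010904)
g(q(4), o)/p = (-2*10)/(-1/9171) = -20*(-9171) = 183420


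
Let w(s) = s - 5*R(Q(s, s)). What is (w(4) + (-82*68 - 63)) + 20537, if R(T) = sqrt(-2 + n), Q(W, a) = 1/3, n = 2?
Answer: 14902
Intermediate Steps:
Q(W, a) = 1/3 (Q(W, a) = 1*(1/3) = 1/3)
R(T) = 0 (R(T) = sqrt(-2 + 2) = sqrt(0) = 0)
w(s) = s (w(s) = s - 5*0 = s + 0 = s)
(w(4) + (-82*68 - 63)) + 20537 = (4 + (-82*68 - 63)) + 20537 = (4 + (-5576 - 63)) + 20537 = (4 - 5639) + 20537 = -5635 + 20537 = 14902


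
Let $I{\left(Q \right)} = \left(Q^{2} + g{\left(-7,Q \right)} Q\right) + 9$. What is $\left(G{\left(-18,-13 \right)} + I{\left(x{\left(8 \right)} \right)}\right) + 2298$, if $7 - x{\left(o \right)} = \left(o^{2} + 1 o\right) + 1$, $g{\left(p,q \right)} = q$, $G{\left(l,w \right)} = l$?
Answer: $11001$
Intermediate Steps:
$x{\left(o \right)} = 6 - o - o^{2}$ ($x{\left(o \right)} = 7 - \left(\left(o^{2} + 1 o\right) + 1\right) = 7 - \left(\left(o^{2} + o\right) + 1\right) = 7 - \left(\left(o + o^{2}\right) + 1\right) = 7 - \left(1 + o + o^{2}\right) = 6 - o - o^{2}$)
$I{\left(Q \right)} = 9 + 2 Q^{2}$ ($I{\left(Q \right)} = \left(Q^{2} + Q Q\right) + 9 = \left(Q^{2} + Q^{2}\right) + 9 = 2 Q^{2} + 9 = 9 + 2 Q^{2}$)
$\left(G{\left(-18,-13 \right)} + I{\left(x{\left(8 \right)} \right)}\right) + 2298 = \left(-18 + \left(9 + 2 \left(6 - 8 - 8^{2}\right)^{2}\right)\right) + 2298 = \left(-18 + \left(9 + 2 \left(6 - 8 - 64\right)^{2}\right)\right) + 2298 = \left(-18 + \left(9 + 2 \left(-66\right)^{2}\right)\right) + 2298 = \left(-18 + \left(9 + 2 \cdot 4356\right)\right) + 2298 = \left(-18 + \left(9 + 8712\right)\right) + 2298 = \left(-18 + 8721\right) + 2298 = 8703 + 2298 = 11001$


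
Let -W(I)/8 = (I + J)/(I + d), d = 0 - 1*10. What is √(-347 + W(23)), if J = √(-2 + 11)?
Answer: 11*I*√3 ≈ 19.053*I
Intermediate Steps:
d = -10 (d = 0 - 10 = -10)
J = 3 (J = √9 = 3)
W(I) = -8*(3 + I)/(-10 + I) (W(I) = -8*(I + 3)/(I - 10) = -8*(3 + I)/(-10 + I))
√(-347 + W(23)) = √(-347 + 8*(-3 - 1*23)/(-10 + 23)) = √(-347 + 8*(-3 - 23)/13) = √(-347 + 8*(1/13)*(-26)) = √(-347 - 16) = √(-363) = 11*I*√3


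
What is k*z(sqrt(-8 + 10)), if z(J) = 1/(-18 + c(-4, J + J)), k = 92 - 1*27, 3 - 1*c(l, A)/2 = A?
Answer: -195/28 + 65*sqrt(2)/28 ≈ -3.6813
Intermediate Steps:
c(l, A) = 6 - 2*A
k = 65 (k = 92 - 27 = 65)
z(J) = 1/(-12 - 4*J) (z(J) = 1/(-18 + (6 - 2*(J + J))) = 1/(-18 + (6 - 4*J)) = 1/(-12 - 4*J))
k*z(sqrt(-8 + 10)) = 65*(-1/(12 + 4*sqrt(-8 + 10))) = 65*(-1/(12 + 4*sqrt(2))) = -65/(12 + 4*sqrt(2))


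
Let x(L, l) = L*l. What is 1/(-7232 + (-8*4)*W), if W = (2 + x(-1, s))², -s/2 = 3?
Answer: -1/9280 ≈ -0.00010776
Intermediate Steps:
s = -6 (s = -2*3 = -6)
W = 64 (W = (2 - 1*(-6))² = (2 + 6)² = 8² = 64)
1/(-7232 + (-8*4)*W) = 1/(-7232 - 8*4*64) = 1/(-7232 - 32*64) = 1/(-7232 - 2048) = 1/(-9280) = -1/9280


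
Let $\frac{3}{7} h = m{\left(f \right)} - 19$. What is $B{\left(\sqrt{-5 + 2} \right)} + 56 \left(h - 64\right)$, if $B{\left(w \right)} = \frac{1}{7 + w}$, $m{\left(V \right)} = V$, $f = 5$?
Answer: $\frac{- 16240 \sqrt{3} + 113677 i}{3 \left(\sqrt{3} - 7 i\right)} \approx -5413.2 - 0.033309 i$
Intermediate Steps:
$h = - \frac{98}{3}$ ($h = \frac{7 \left(5 - 19\right)}{3} = \frac{7}{3} \left(-14\right) = - \frac{98}{3} \approx -32.667$)
$B{\left(\sqrt{-5 + 2} \right)} + 56 \left(h - 64\right) = \frac{1}{7 + \sqrt{-5 + 2}} + 56 \left(- \frac{98}{3} - 64\right) = \frac{1}{7 + \sqrt{-3}} + 56 \left(- \frac{290}{3}\right) = \frac{1}{7 + i \sqrt{3}} - \frac{16240}{3} = - \frac{16240}{3} + \frac{1}{7 + i \sqrt{3}}$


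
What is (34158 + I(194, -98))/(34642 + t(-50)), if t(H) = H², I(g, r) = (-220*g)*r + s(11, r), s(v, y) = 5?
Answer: 4216803/37142 ≈ 113.53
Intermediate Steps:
I(g, r) = 5 - 220*g*r (I(g, r) = (-220*g)*r + 5 = -220*g*r + 5 = 5 - 220*g*r)
(34158 + I(194, -98))/(34642 + t(-50)) = (34158 + (5 - 220*194*(-98)))/(34642 + (-50)²) = (34158 + (5 + 4182640))/(34642 + 2500) = (34158 + 4182645)/37142 = 4216803*(1/37142) = 4216803/37142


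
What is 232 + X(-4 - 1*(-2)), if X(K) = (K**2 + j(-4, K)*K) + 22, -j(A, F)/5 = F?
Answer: 238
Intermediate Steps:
j(A, F) = -5*F
X(K) = 22 - 4*K**2 (X(K) = (K**2 + (-5*K)*K) + 22 = (K**2 - 5*K**2) + 22 = -4*K**2 + 22 = 22 - 4*K**2)
232 + X(-4 - 1*(-2)) = 232 + (22 - 4*(-4 - 1*(-2))**2) = 232 + (22 - 4*(-4 + 2)**2) = 232 + (22 - 4*(-2)**2) = 232 + (22 - 4*4) = 232 + (22 - 16) = 232 + 6 = 238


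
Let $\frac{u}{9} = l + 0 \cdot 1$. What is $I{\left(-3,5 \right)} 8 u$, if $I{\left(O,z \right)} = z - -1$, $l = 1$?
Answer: $432$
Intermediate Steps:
$I{\left(O,z \right)} = 1 + z$ ($I{\left(O,z \right)} = z + 1 = 1 + z$)
$u = 9$ ($u = 9 \left(1 + 0 \cdot 1\right) = 9 \left(1 + 0\right) = 9 \cdot 1 = 9$)
$I{\left(-3,5 \right)} 8 u = \left(1 + 5\right) 8 \cdot 9 = 6 \cdot 8 \cdot 9 = 48 \cdot 9 = 432$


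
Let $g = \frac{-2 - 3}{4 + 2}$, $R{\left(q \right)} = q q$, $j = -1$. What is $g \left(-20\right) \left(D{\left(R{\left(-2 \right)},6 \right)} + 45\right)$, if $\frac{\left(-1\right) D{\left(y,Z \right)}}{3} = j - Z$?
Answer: $1100$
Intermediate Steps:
$R{\left(q \right)} = q^{2}$
$g = - \frac{5}{6} \approx -0.83333$
$D{\left(y,Z \right)} = 3 + 3 Z$ ($D{\left(y,Z \right)} = - 3 \left(-1 - Z\right) = 3 + 3 Z$)
$g \left(-20\right) \left(D{\left(R{\left(-2 \right)},6 \right)} + 45\right) = \left(- \frac{5}{6}\right) \left(-20\right) \left(\left(3 + 3 \cdot 6\right) + 45\right) = \frac{50 \left(\left(3 + 18\right) + 45\right)}{3} = \frac{50 \left(21 + 45\right)}{3} = \frac{50}{3} \cdot 66 = 1100$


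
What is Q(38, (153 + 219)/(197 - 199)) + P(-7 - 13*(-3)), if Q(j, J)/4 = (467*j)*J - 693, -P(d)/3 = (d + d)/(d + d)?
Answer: -13205799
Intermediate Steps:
P(d) = -3 (P(d) = -3*(d + d)/(d + d) = -3*2*d/(2*d) = -3*2*d*1/(2*d) = -3*1 = -3)
Q(j, J) = -2772 + 1868*J*j (Q(j, J) = 4*((467*j)*J - 693) = 4*(467*J*j - 693) = 4*(-693 + 467*J*j) = -2772 + 1868*J*j)
Q(38, (153 + 219)/(197 - 199)) + P(-7 - 13*(-3)) = (-2772 + 1868*((153 + 219)/(197 - 199))*38) - 3 = (-2772 + 1868*(372/(-2))*38) - 3 = (-2772 + 1868*(372*(-½))*38) - 3 = (-2772 + 1868*(-186)*38) - 3 = (-2772 - 13203024) - 3 = -13205796 - 3 = -13205799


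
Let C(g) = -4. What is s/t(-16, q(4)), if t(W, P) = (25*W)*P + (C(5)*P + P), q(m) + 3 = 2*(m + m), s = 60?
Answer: -60/5239 ≈ -0.011453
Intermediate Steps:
q(m) = -3 + 4*m (q(m) = -3 + 2*(m + m) = -3 + 2*(2*m) = -3 + 4*m)
t(W, P) = -3*P + 25*P*W (t(W, P) = (25*W)*P + (-4*P + P) = 25*P*W - 3*P = -3*P + 25*P*W)
s/t(-16, q(4)) = 60/(((-3 + 4*4)*(-3 + 25*(-16)))) = 60/(((-3 + 16)*(-3 - 400))) = 60/((13*(-403))) = 60/(-5239) = 60*(-1/5239) = -60/5239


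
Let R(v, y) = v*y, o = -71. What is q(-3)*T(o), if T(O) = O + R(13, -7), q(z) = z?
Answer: 486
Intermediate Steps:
T(O) = -91 + O (T(O) = O + 13*(-7) = O - 91 = -91 + O)
q(-3)*T(o) = -3*(-91 - 71) = -3*(-162) = 486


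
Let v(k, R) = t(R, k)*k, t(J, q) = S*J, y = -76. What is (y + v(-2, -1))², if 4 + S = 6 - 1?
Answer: 5476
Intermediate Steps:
S = 1 (S = -4 + (6 - 1) = -4 + 5 = 1)
t(J, q) = J (t(J, q) = 1*J = J)
v(k, R) = R*k
(y + v(-2, -1))² = (-76 - 1*(-2))² = (-76 + 2)² = (-74)² = 5476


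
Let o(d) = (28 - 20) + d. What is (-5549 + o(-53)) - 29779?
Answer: -35373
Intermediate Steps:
o(d) = 8 + d
(-5549 + o(-53)) - 29779 = (-5549 + (8 - 53)) - 29779 = (-5549 - 45) - 29779 = -5594 - 29779 = -35373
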